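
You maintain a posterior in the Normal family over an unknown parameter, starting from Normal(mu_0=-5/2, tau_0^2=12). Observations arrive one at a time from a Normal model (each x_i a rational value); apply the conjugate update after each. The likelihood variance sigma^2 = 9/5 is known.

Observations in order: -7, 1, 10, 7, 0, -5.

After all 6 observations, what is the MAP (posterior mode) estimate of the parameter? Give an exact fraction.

75/82

obs 1: x=-7 → posterior Normal(-295/46, 36/23)
obs 2: x=1 → posterior Normal(-255/86, 36/43)
obs 3: x=10 → posterior Normal(145/126, 4/7)
obs 4: x=7 → posterior Normal(425/166, 36/83)
obs 5: x=0 → posterior Normal(425/206, 36/103)
obs 6: x=-5 → posterior Normal(75/82, 12/41)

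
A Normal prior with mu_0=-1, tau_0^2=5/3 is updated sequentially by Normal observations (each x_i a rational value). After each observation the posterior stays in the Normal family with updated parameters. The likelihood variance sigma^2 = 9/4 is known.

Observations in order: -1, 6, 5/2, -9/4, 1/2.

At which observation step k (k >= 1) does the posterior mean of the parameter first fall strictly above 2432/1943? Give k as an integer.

k = 3

obs 1: x=-1 → posterior Normal(-1, 45/47)
obs 2: x=6 → posterior Normal(73/67, 45/67)
obs 3: x=5/2 → posterior Normal(41/29, 15/29)
obs 4: x=-9/4 → posterior Normal(78/107, 45/107)
obs 5: x=1/2 → posterior Normal(88/127, 45/127)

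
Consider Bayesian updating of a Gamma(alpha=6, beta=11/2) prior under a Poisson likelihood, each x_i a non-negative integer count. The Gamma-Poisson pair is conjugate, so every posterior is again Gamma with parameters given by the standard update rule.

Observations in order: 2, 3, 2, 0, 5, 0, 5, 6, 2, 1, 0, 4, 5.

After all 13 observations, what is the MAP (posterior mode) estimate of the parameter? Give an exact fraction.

80/37

obs 1: x=2 → posterior Gamma(8, 13/2)
obs 2: x=3 → posterior Gamma(11, 15/2)
obs 3: x=2 → posterior Gamma(13, 17/2)
obs 4: x=0 → posterior Gamma(13, 19/2)
obs 5: x=5 → posterior Gamma(18, 21/2)
obs 6: x=0 → posterior Gamma(18, 23/2)
obs 7: x=5 → posterior Gamma(23, 25/2)
obs 8: x=6 → posterior Gamma(29, 27/2)
obs 9: x=2 → posterior Gamma(31, 29/2)
obs 10: x=1 → posterior Gamma(32, 31/2)
obs 11: x=0 → posterior Gamma(32, 33/2)
obs 12: x=4 → posterior Gamma(36, 35/2)
obs 13: x=5 → posterior Gamma(41, 37/2)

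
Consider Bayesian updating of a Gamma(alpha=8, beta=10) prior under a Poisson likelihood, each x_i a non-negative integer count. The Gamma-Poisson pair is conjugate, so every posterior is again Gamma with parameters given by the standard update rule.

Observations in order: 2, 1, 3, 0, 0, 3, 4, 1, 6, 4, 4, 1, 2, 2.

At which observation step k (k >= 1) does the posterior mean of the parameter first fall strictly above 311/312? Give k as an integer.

k = 3

obs 1: x=2 → posterior Gamma(10, 11)
obs 2: x=1 → posterior Gamma(11, 12)
obs 3: x=3 → posterior Gamma(14, 13)
obs 4: x=0 → posterior Gamma(14, 14)
obs 5: x=0 → posterior Gamma(14, 15)
obs 6: x=3 → posterior Gamma(17, 16)
obs 7: x=4 → posterior Gamma(21, 17)
obs 8: x=1 → posterior Gamma(22, 18)
obs 9: x=6 → posterior Gamma(28, 19)
obs 10: x=4 → posterior Gamma(32, 20)
obs 11: x=4 → posterior Gamma(36, 21)
obs 12: x=1 → posterior Gamma(37, 22)
obs 13: x=2 → posterior Gamma(39, 23)
obs 14: x=2 → posterior Gamma(41, 24)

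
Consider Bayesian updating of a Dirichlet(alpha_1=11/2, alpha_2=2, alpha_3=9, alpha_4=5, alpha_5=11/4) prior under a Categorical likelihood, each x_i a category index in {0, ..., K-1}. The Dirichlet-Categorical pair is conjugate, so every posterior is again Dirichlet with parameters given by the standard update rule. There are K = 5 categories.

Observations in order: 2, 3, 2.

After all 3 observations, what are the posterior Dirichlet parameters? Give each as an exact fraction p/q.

alpha_1=11/2, alpha_2=2, alpha_3=11, alpha_4=6, alpha_5=11/4

obs 1: x=2 → posterior Dirichlet(11/2, 2, 10, 5, 11/4)
obs 2: x=3 → posterior Dirichlet(11/2, 2, 10, 6, 11/4)
obs 3: x=2 → posterior Dirichlet(11/2, 2, 11, 6, 11/4)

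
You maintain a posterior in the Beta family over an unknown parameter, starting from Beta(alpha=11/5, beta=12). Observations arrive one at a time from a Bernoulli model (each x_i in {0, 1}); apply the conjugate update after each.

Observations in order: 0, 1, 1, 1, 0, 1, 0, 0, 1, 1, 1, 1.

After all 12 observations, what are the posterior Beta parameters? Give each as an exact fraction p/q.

obs 1: x=0 → posterior Beta(11/5, 13)
obs 2: x=1 → posterior Beta(16/5, 13)
obs 3: x=1 → posterior Beta(21/5, 13)
obs 4: x=1 → posterior Beta(26/5, 13)
obs 5: x=0 → posterior Beta(26/5, 14)
obs 6: x=1 → posterior Beta(31/5, 14)
obs 7: x=0 → posterior Beta(31/5, 15)
obs 8: x=0 → posterior Beta(31/5, 16)
obs 9: x=1 → posterior Beta(36/5, 16)
obs 10: x=1 → posterior Beta(41/5, 16)
obs 11: x=1 → posterior Beta(46/5, 16)
obs 12: x=1 → posterior Beta(51/5, 16)

alpha=51/5, beta=16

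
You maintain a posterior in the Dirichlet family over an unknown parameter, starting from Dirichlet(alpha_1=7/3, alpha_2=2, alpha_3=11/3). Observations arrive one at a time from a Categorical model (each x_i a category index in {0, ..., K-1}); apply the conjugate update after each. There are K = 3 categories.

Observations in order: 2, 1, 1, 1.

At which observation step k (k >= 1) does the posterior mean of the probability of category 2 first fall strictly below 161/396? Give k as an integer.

obs 1: x=2 → posterior Dirichlet(7/3, 2, 14/3)
obs 2: x=1 → posterior Dirichlet(7/3, 3, 14/3)
obs 3: x=1 → posterior Dirichlet(7/3, 4, 14/3)
obs 4: x=1 → posterior Dirichlet(7/3, 5, 14/3)

k = 4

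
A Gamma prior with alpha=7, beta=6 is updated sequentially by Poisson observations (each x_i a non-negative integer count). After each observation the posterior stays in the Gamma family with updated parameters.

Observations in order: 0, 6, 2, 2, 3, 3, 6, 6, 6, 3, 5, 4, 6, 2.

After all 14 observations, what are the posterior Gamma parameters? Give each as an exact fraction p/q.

alpha=61, beta=20

obs 1: x=0 → posterior Gamma(7, 7)
obs 2: x=6 → posterior Gamma(13, 8)
obs 3: x=2 → posterior Gamma(15, 9)
obs 4: x=2 → posterior Gamma(17, 10)
obs 5: x=3 → posterior Gamma(20, 11)
obs 6: x=3 → posterior Gamma(23, 12)
obs 7: x=6 → posterior Gamma(29, 13)
obs 8: x=6 → posterior Gamma(35, 14)
obs 9: x=6 → posterior Gamma(41, 15)
obs 10: x=3 → posterior Gamma(44, 16)
obs 11: x=5 → posterior Gamma(49, 17)
obs 12: x=4 → posterior Gamma(53, 18)
obs 13: x=6 → posterior Gamma(59, 19)
obs 14: x=2 → posterior Gamma(61, 20)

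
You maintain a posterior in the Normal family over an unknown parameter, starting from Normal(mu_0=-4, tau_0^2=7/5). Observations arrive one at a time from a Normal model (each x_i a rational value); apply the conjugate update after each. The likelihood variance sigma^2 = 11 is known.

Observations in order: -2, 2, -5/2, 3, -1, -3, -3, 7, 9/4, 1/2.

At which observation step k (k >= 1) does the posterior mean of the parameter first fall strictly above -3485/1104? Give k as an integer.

obs 1: x=-2 → posterior Normal(-117/31, 77/62)
obs 2: x=2 → posterior Normal(-220/69, 77/69)
obs 3: x=-5/2 → posterior Normal(-25/8, 77/76)
obs 4: x=3 → posterior Normal(-433/166, 77/83)
obs 5: x=-1 → posterior Normal(-149/60, 77/90)
obs 6: x=-3 → posterior Normal(-489/194, 77/97)
obs 7: x=-3 → posterior Normal(-531/208, 77/104)
obs 8: x=7 → posterior Normal(-433/222, 77/111)
obs 9: x=9/4 → posterior Normal(-803/472, 77/118)
obs 10: x=1/2 → posterior Normal(-789/500, 77/125)

k = 3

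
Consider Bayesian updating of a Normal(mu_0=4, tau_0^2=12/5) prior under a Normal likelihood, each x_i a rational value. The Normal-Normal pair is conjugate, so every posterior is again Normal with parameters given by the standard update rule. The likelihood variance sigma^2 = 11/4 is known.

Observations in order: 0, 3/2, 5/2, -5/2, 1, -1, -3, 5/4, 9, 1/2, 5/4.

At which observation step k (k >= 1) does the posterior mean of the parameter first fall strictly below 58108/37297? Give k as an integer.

k = 4

obs 1: x=0 → posterior Normal(220/103, 132/103)
obs 2: x=3/2 → posterior Normal(292/151, 132/151)
obs 3: x=5/2 → posterior Normal(412/199, 132/199)
obs 4: x=-5/2 → posterior Normal(292/247, 132/247)
obs 5: x=1 → posterior Normal(68/59, 132/295)
obs 6: x=-1 → posterior Normal(292/343, 132/343)
obs 7: x=-3 → posterior Normal(148/391, 132/391)
obs 8: x=5/4 → posterior Normal(208/439, 132/439)
obs 9: x=9 → posterior Normal(640/487, 132/487)
obs 10: x=1/2 → posterior Normal(664/535, 132/535)
obs 11: x=5/4 → posterior Normal(724/583, 12/53)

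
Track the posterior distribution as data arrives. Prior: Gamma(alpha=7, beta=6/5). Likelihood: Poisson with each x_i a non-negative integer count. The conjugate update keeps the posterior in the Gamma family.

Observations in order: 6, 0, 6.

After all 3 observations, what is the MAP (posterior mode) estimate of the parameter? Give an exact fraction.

30/7

obs 1: x=6 → posterior Gamma(13, 11/5)
obs 2: x=0 → posterior Gamma(13, 16/5)
obs 3: x=6 → posterior Gamma(19, 21/5)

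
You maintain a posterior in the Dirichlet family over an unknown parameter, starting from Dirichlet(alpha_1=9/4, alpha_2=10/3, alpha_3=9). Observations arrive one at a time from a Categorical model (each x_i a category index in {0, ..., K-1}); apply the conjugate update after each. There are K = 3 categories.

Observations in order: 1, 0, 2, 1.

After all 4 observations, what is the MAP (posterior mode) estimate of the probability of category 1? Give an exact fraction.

obs 1: x=1 → posterior Dirichlet(9/4, 13/3, 9)
obs 2: x=0 → posterior Dirichlet(13/4, 13/3, 9)
obs 3: x=2 → posterior Dirichlet(13/4, 13/3, 10)
obs 4: x=1 → posterior Dirichlet(13/4, 16/3, 10)

52/187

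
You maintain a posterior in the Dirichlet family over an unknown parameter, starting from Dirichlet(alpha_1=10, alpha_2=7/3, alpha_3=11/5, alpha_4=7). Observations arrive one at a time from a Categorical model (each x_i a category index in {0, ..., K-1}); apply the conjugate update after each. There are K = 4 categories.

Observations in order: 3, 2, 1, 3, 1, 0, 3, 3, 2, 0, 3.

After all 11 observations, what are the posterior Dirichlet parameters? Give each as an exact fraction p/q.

obs 1: x=3 → posterior Dirichlet(10, 7/3, 11/5, 8)
obs 2: x=2 → posterior Dirichlet(10, 7/3, 16/5, 8)
obs 3: x=1 → posterior Dirichlet(10, 10/3, 16/5, 8)
obs 4: x=3 → posterior Dirichlet(10, 10/3, 16/5, 9)
obs 5: x=1 → posterior Dirichlet(10, 13/3, 16/5, 9)
obs 6: x=0 → posterior Dirichlet(11, 13/3, 16/5, 9)
obs 7: x=3 → posterior Dirichlet(11, 13/3, 16/5, 10)
obs 8: x=3 → posterior Dirichlet(11, 13/3, 16/5, 11)
obs 9: x=2 → posterior Dirichlet(11, 13/3, 21/5, 11)
obs 10: x=0 → posterior Dirichlet(12, 13/3, 21/5, 11)
obs 11: x=3 → posterior Dirichlet(12, 13/3, 21/5, 12)

alpha_1=12, alpha_2=13/3, alpha_3=21/5, alpha_4=12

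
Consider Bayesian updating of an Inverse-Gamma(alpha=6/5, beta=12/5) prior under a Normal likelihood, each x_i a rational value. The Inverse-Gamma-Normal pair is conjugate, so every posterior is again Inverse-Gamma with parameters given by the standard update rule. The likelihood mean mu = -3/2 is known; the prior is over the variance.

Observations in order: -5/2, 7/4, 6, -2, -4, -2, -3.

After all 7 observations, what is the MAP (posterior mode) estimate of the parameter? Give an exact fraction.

obs 1: x=-5/2 → posterior Inverse-Gamma(17/10, 29/10)
obs 2: x=7/4 → posterior Inverse-Gamma(11/5, 1309/160)
obs 3: x=6 → posterior Inverse-Gamma(27/10, 5809/160)
obs 4: x=-2 → posterior Inverse-Gamma(16/5, 5829/160)
obs 5: x=-4 → posterior Inverse-Gamma(37/10, 6329/160)
obs 6: x=-2 → posterior Inverse-Gamma(21/5, 6349/160)
obs 7: x=-3 → posterior Inverse-Gamma(47/10, 6529/160)

6529/912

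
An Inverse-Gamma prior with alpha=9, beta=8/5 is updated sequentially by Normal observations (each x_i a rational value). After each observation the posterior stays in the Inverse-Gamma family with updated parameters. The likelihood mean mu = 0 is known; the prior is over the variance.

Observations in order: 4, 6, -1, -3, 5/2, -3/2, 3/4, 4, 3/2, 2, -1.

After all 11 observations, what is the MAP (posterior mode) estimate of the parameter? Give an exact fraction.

obs 1: x=4 → posterior Inverse-Gamma(19/2, 48/5)
obs 2: x=6 → posterior Inverse-Gamma(10, 138/5)
obs 3: x=-1 → posterior Inverse-Gamma(21/2, 281/10)
obs 4: x=-3 → posterior Inverse-Gamma(11, 163/5)
obs 5: x=5/2 → posterior Inverse-Gamma(23/2, 1429/40)
obs 6: x=-3/2 → posterior Inverse-Gamma(12, 737/20)
obs 7: x=3/4 → posterior Inverse-Gamma(25/2, 5941/160)
obs 8: x=4 → posterior Inverse-Gamma(13, 7221/160)
obs 9: x=3/2 → posterior Inverse-Gamma(27/2, 7401/160)
obs 10: x=2 → posterior Inverse-Gamma(14, 7721/160)
obs 11: x=-1 → posterior Inverse-Gamma(29/2, 7801/160)

7801/2480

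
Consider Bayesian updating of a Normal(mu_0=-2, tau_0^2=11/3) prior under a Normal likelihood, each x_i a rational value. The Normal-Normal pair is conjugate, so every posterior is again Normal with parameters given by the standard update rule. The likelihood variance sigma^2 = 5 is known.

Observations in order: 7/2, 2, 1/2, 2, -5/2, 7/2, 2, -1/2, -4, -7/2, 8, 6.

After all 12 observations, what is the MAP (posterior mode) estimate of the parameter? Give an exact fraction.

obs 1: x=7/2 → posterior Normal(17/52, 55/26)
obs 2: x=2 → posterior Normal(61/74, 55/37)
obs 3: x=1/2 → posterior Normal(3/4, 55/48)
obs 4: x=2 → posterior Normal(58/59, 55/59)
obs 5: x=-5/2 → posterior Normal(61/140, 11/14)
obs 6: x=7/2 → posterior Normal(23/27, 55/81)
obs 7: x=2 → posterior Normal(91/92, 55/92)
obs 8: x=-1/2 → posterior Normal(171/206, 55/103)
obs 9: x=-4 → posterior Normal(83/228, 55/114)
obs 10: x=-7/2 → posterior Normal(3/125, 11/25)
obs 11: x=8 → posterior Normal(91/136, 55/136)
obs 12: x=6 → posterior Normal(157/147, 55/147)

157/147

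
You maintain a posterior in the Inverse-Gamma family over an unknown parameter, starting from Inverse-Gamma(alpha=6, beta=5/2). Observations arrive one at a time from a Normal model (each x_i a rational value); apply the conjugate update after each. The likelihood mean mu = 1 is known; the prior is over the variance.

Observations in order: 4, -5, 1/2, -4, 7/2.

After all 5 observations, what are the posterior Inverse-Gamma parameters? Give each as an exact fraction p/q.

obs 1: x=4 → posterior Inverse-Gamma(13/2, 7)
obs 2: x=-5 → posterior Inverse-Gamma(7, 25)
obs 3: x=1/2 → posterior Inverse-Gamma(15/2, 201/8)
obs 4: x=-4 → posterior Inverse-Gamma(8, 301/8)
obs 5: x=7/2 → posterior Inverse-Gamma(17/2, 163/4)

alpha=17/2, beta=163/4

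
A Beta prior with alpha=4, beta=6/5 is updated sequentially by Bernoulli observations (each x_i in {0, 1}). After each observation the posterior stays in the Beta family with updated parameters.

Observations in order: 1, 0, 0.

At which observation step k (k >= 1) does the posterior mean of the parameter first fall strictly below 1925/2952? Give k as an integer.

k = 3

obs 1: x=1 → posterior Beta(5, 6/5)
obs 2: x=0 → posterior Beta(5, 11/5)
obs 3: x=0 → posterior Beta(5, 16/5)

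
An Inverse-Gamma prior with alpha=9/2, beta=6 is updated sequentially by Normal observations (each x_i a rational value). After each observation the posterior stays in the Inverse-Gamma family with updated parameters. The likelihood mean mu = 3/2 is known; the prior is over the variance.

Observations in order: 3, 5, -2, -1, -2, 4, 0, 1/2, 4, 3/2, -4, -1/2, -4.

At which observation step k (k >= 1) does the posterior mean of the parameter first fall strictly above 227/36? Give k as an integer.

obs 1: x=3 → posterior Inverse-Gamma(5, 57/8)
obs 2: x=5 → posterior Inverse-Gamma(11/2, 53/4)
obs 3: x=-2 → posterior Inverse-Gamma(6, 155/8)
obs 4: x=-1 → posterior Inverse-Gamma(13/2, 45/2)
obs 5: x=-2 → posterior Inverse-Gamma(7, 229/8)
obs 6: x=4 → posterior Inverse-Gamma(15/2, 127/4)
obs 7: x=0 → posterior Inverse-Gamma(8, 263/8)
obs 8: x=1/2 → posterior Inverse-Gamma(17/2, 267/8)
obs 9: x=4 → posterior Inverse-Gamma(9, 73/2)
obs 10: x=3/2 → posterior Inverse-Gamma(19/2, 73/2)
obs 11: x=-4 → posterior Inverse-Gamma(10, 413/8)
obs 12: x=-1/2 → posterior Inverse-Gamma(21/2, 429/8)
obs 13: x=-4 → posterior Inverse-Gamma(11, 275/4)

k = 13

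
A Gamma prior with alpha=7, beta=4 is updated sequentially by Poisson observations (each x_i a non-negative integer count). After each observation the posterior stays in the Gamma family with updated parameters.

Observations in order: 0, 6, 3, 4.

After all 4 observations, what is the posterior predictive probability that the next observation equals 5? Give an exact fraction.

obs 1: x=0 → posterior Gamma(7, 5)
obs 2: x=6 → posterior Gamma(13, 6)
obs 3: x=3 → posterior Gamma(16, 7)
obs 4: x=4 → posterior Gamma(20, 8)

16334591877269807955968/239299329230617529590083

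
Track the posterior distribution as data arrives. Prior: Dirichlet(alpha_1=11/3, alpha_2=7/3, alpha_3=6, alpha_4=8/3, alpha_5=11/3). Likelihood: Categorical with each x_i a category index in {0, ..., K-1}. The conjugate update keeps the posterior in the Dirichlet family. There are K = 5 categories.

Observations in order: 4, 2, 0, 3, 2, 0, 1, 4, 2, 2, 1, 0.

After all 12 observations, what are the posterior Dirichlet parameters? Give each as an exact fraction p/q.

alpha_1=20/3, alpha_2=13/3, alpha_3=10, alpha_4=11/3, alpha_5=17/3

obs 1: x=4 → posterior Dirichlet(11/3, 7/3, 6, 8/3, 14/3)
obs 2: x=2 → posterior Dirichlet(11/3, 7/3, 7, 8/3, 14/3)
obs 3: x=0 → posterior Dirichlet(14/3, 7/3, 7, 8/3, 14/3)
obs 4: x=3 → posterior Dirichlet(14/3, 7/3, 7, 11/3, 14/3)
obs 5: x=2 → posterior Dirichlet(14/3, 7/3, 8, 11/3, 14/3)
obs 6: x=0 → posterior Dirichlet(17/3, 7/3, 8, 11/3, 14/3)
obs 7: x=1 → posterior Dirichlet(17/3, 10/3, 8, 11/3, 14/3)
obs 8: x=4 → posterior Dirichlet(17/3, 10/3, 8, 11/3, 17/3)
obs 9: x=2 → posterior Dirichlet(17/3, 10/3, 9, 11/3, 17/3)
obs 10: x=2 → posterior Dirichlet(17/3, 10/3, 10, 11/3, 17/3)
obs 11: x=1 → posterior Dirichlet(17/3, 13/3, 10, 11/3, 17/3)
obs 12: x=0 → posterior Dirichlet(20/3, 13/3, 10, 11/3, 17/3)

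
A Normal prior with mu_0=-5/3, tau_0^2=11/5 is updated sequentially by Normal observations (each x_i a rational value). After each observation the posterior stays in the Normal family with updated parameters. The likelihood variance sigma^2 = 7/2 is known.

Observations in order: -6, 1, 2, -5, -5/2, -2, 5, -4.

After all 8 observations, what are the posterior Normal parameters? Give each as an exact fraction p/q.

obs 1: x=-6 → posterior Normal(-571/171, 77/57)
obs 2: x=1 → posterior Normal(-505/237, 77/79)
obs 3: x=2 → posterior Normal(-373/303, 77/101)
obs 4: x=-5 → posterior Normal(-703/369, 77/123)
obs 5: x=-5/2 → posterior Normal(-868/435, 77/145)
obs 6: x=-2 → posterior Normal(-1000/501, 77/167)
obs 7: x=5 → posterior Normal(-670/567, 11/27)
obs 8: x=-4 → posterior Normal(-934/633, 77/211)

mu_0=-934/633, tau_0^2=77/211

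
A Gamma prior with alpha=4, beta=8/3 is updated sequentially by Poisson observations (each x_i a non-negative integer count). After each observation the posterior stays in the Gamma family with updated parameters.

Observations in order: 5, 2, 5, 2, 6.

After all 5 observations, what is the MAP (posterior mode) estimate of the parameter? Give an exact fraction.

3

obs 1: x=5 → posterior Gamma(9, 11/3)
obs 2: x=2 → posterior Gamma(11, 14/3)
obs 3: x=5 → posterior Gamma(16, 17/3)
obs 4: x=2 → posterior Gamma(18, 20/3)
obs 5: x=6 → posterior Gamma(24, 23/3)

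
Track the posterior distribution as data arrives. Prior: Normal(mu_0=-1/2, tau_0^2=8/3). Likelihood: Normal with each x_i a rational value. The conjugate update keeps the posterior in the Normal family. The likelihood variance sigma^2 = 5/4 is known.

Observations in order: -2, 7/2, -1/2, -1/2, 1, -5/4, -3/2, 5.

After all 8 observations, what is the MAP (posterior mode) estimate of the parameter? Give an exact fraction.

obs 1: x=-2 → posterior Normal(-143/94, 40/47)
obs 2: x=7/2 → posterior Normal(81/158, 40/79)
obs 3: x=-1/2 → posterior Normal(49/222, 40/111)
obs 4: x=-1/2 → posterior Normal(17/286, 40/143)
obs 5: x=1 → posterior Normal(81/350, 8/35)
obs 6: x=-5/4 → posterior Normal(1/414, 40/207)
obs 7: x=-3/2 → posterior Normal(-95/478, 40/239)
obs 8: x=5 → posterior Normal(225/542, 40/271)

225/542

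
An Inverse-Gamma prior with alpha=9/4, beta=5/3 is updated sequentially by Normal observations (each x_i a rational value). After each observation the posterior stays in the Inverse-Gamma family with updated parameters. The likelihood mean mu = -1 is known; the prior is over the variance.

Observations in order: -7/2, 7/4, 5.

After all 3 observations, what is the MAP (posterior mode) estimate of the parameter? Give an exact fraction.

2551/456

obs 1: x=-7/2 → posterior Inverse-Gamma(11/4, 115/24)
obs 2: x=7/4 → posterior Inverse-Gamma(13/4, 823/96)
obs 3: x=5 → posterior Inverse-Gamma(15/4, 2551/96)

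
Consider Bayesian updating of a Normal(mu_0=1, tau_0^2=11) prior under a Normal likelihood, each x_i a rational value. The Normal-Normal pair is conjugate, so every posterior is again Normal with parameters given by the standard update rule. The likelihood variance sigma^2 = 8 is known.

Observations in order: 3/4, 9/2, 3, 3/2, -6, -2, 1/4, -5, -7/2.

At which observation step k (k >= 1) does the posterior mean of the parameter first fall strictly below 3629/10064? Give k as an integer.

k = 7

obs 1: x=3/4 → posterior Normal(65/76, 88/19)
obs 2: x=9/2 → posterior Normal(263/120, 44/15)
obs 3: x=3 → posterior Normal(395/164, 88/41)
obs 4: x=3/2 → posterior Normal(461/208, 22/13)
obs 5: x=-6 → posterior Normal(197/252, 88/63)
obs 6: x=-2 → posterior Normal(109/296, 44/37)
obs 7: x=1/4 → posterior Normal(6/17, 88/85)
obs 8: x=-5 → posterior Normal(-25/96, 11/12)
obs 9: x=-7/2 → posterior Normal(-127/214, 88/107)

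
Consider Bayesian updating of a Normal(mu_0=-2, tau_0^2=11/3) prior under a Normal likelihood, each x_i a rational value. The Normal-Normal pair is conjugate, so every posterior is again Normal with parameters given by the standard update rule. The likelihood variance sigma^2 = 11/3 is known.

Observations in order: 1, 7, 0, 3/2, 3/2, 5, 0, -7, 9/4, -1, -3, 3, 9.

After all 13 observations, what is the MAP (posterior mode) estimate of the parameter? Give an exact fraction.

obs 1: x=1 → posterior Normal(-1/2, 11/6)
obs 2: x=7 → posterior Normal(2, 11/9)
obs 3: x=0 → posterior Normal(3/2, 11/12)
obs 4: x=3/2 → posterior Normal(3/2, 11/15)
obs 5: x=3/2 → posterior Normal(3/2, 11/18)
obs 6: x=5 → posterior Normal(2, 11/21)
obs 7: x=0 → posterior Normal(7/4, 11/24)
obs 8: x=-7 → posterior Normal(7/9, 11/27)
obs 9: x=9/4 → posterior Normal(37/40, 11/30)
obs 10: x=-1 → posterior Normal(3/4, 1/3)
obs 11: x=-3 → posterior Normal(7/16, 11/36)
obs 12: x=3 → posterior Normal(33/52, 11/39)
obs 13: x=9 → posterior Normal(69/56, 11/42)

69/56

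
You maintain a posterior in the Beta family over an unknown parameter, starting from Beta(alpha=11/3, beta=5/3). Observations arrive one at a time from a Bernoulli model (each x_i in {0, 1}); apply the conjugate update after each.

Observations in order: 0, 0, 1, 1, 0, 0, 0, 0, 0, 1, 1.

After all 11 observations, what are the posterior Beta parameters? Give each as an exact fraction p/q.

obs 1: x=0 → posterior Beta(11/3, 8/3)
obs 2: x=0 → posterior Beta(11/3, 11/3)
obs 3: x=1 → posterior Beta(14/3, 11/3)
obs 4: x=1 → posterior Beta(17/3, 11/3)
obs 5: x=0 → posterior Beta(17/3, 14/3)
obs 6: x=0 → posterior Beta(17/3, 17/3)
obs 7: x=0 → posterior Beta(17/3, 20/3)
obs 8: x=0 → posterior Beta(17/3, 23/3)
obs 9: x=0 → posterior Beta(17/3, 26/3)
obs 10: x=1 → posterior Beta(20/3, 26/3)
obs 11: x=1 → posterior Beta(23/3, 26/3)

alpha=23/3, beta=26/3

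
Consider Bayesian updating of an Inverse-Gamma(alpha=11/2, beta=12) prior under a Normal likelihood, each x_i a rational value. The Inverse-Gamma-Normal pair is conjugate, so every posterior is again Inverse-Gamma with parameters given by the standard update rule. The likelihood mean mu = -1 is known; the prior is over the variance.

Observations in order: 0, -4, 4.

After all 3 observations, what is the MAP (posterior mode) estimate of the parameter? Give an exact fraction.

59/16

obs 1: x=0 → posterior Inverse-Gamma(6, 25/2)
obs 2: x=-4 → posterior Inverse-Gamma(13/2, 17)
obs 3: x=4 → posterior Inverse-Gamma(7, 59/2)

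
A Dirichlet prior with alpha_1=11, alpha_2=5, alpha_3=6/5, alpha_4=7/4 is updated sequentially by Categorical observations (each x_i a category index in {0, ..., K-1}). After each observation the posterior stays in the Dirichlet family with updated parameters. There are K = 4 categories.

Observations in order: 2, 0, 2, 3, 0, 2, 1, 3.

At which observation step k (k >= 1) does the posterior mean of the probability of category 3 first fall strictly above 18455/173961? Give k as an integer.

obs 1: x=2 → posterior Dirichlet(11, 5, 11/5, 7/4)
obs 2: x=0 → posterior Dirichlet(12, 5, 11/5, 7/4)
obs 3: x=2 → posterior Dirichlet(12, 5, 16/5, 7/4)
obs 4: x=3 → posterior Dirichlet(12, 5, 16/5, 11/4)
obs 5: x=0 → posterior Dirichlet(13, 5, 16/5, 11/4)
obs 6: x=2 → posterior Dirichlet(13, 5, 21/5, 11/4)
obs 7: x=1 → posterior Dirichlet(13, 6, 21/5, 11/4)
obs 8: x=3 → posterior Dirichlet(13, 6, 21/5, 15/4)

k = 4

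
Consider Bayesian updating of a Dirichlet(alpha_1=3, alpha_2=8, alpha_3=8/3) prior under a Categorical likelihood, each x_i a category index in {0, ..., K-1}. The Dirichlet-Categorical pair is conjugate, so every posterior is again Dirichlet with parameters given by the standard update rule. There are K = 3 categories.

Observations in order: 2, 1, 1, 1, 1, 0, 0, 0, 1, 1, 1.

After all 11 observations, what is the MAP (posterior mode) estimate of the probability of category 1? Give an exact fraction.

obs 1: x=2 → posterior Dirichlet(3, 8, 11/3)
obs 2: x=1 → posterior Dirichlet(3, 9, 11/3)
obs 3: x=1 → posterior Dirichlet(3, 10, 11/3)
obs 4: x=1 → posterior Dirichlet(3, 11, 11/3)
obs 5: x=1 → posterior Dirichlet(3, 12, 11/3)
obs 6: x=0 → posterior Dirichlet(4, 12, 11/3)
obs 7: x=0 → posterior Dirichlet(5, 12, 11/3)
obs 8: x=0 → posterior Dirichlet(6, 12, 11/3)
obs 9: x=1 → posterior Dirichlet(6, 13, 11/3)
obs 10: x=1 → posterior Dirichlet(6, 14, 11/3)
obs 11: x=1 → posterior Dirichlet(6, 15, 11/3)

42/65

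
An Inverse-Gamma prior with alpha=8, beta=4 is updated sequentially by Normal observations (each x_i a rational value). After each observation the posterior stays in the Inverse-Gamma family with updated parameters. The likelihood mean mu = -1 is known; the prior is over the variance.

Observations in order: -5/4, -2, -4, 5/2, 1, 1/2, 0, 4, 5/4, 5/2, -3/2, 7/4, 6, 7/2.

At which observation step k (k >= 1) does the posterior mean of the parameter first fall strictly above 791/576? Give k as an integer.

obs 1: x=-5/4 → posterior Inverse-Gamma(17/2, 129/32)
obs 2: x=-2 → posterior Inverse-Gamma(9, 145/32)
obs 3: x=-4 → posterior Inverse-Gamma(19/2, 289/32)
obs 4: x=5/2 → posterior Inverse-Gamma(10, 485/32)
obs 5: x=1 → posterior Inverse-Gamma(21/2, 549/32)
obs 6: x=1/2 → posterior Inverse-Gamma(11, 585/32)
obs 7: x=0 → posterior Inverse-Gamma(23/2, 601/32)
obs 8: x=4 → posterior Inverse-Gamma(12, 1001/32)
obs 9: x=5/4 → posterior Inverse-Gamma(25/2, 541/16)
obs 10: x=5/2 → posterior Inverse-Gamma(13, 639/16)
obs 11: x=-3/2 → posterior Inverse-Gamma(27/2, 641/16)
obs 12: x=7/4 → posterior Inverse-Gamma(14, 1403/32)
obs 13: x=6 → posterior Inverse-Gamma(29/2, 2187/32)
obs 14: x=7/2 → posterior Inverse-Gamma(15, 2511/32)

k = 4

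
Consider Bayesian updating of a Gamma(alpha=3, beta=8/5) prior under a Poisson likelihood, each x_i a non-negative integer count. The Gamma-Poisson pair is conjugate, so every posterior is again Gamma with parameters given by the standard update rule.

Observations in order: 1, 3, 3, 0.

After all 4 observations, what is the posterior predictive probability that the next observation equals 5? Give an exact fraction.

168461911058022400000/5448995045351401867587

obs 1: x=1 → posterior Gamma(4, 13/5)
obs 2: x=3 → posterior Gamma(7, 18/5)
obs 3: x=3 → posterior Gamma(10, 23/5)
obs 4: x=0 → posterior Gamma(10, 28/5)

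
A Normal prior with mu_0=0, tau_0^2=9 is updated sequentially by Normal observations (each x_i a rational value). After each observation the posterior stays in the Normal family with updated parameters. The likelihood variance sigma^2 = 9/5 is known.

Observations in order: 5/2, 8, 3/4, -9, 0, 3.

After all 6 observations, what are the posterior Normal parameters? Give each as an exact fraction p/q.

obs 1: x=5/2 → posterior Normal(25/12, 3/2)
obs 2: x=8 → posterior Normal(105/22, 9/11)
obs 3: x=3/4 → posterior Normal(225/64, 9/16)
obs 4: x=-9 → posterior Normal(15/28, 3/7)
obs 5: x=0 → posterior Normal(45/104, 9/26)
obs 6: x=3 → posterior Normal(105/124, 9/31)

mu_0=105/124, tau_0^2=9/31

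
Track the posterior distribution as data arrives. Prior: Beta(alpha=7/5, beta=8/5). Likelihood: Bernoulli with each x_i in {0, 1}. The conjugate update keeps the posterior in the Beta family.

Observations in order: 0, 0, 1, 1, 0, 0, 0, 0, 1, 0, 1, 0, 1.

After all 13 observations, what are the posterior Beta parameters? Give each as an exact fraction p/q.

alpha=32/5, beta=48/5

obs 1: x=0 → posterior Beta(7/5, 13/5)
obs 2: x=0 → posterior Beta(7/5, 18/5)
obs 3: x=1 → posterior Beta(12/5, 18/5)
obs 4: x=1 → posterior Beta(17/5, 18/5)
obs 5: x=0 → posterior Beta(17/5, 23/5)
obs 6: x=0 → posterior Beta(17/5, 28/5)
obs 7: x=0 → posterior Beta(17/5, 33/5)
obs 8: x=0 → posterior Beta(17/5, 38/5)
obs 9: x=1 → posterior Beta(22/5, 38/5)
obs 10: x=0 → posterior Beta(22/5, 43/5)
obs 11: x=1 → posterior Beta(27/5, 43/5)
obs 12: x=0 → posterior Beta(27/5, 48/5)
obs 13: x=1 → posterior Beta(32/5, 48/5)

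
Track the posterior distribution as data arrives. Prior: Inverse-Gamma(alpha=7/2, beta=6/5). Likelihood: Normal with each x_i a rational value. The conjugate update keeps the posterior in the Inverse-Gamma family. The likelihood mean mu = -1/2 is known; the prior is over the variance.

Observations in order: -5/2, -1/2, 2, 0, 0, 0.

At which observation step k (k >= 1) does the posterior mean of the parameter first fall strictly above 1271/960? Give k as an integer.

k = 3

obs 1: x=-5/2 → posterior Inverse-Gamma(4, 16/5)
obs 2: x=-1/2 → posterior Inverse-Gamma(9/2, 16/5)
obs 3: x=2 → posterior Inverse-Gamma(5, 253/40)
obs 4: x=0 → posterior Inverse-Gamma(11/2, 129/20)
obs 5: x=0 → posterior Inverse-Gamma(6, 263/40)
obs 6: x=0 → posterior Inverse-Gamma(13/2, 67/10)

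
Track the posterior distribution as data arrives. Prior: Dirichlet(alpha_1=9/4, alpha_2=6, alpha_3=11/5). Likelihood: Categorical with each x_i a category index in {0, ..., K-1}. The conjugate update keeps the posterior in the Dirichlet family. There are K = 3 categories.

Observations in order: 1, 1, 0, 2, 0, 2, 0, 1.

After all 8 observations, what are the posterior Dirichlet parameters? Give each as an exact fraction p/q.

obs 1: x=1 → posterior Dirichlet(9/4, 7, 11/5)
obs 2: x=1 → posterior Dirichlet(9/4, 8, 11/5)
obs 3: x=0 → posterior Dirichlet(13/4, 8, 11/5)
obs 4: x=2 → posterior Dirichlet(13/4, 8, 16/5)
obs 5: x=0 → posterior Dirichlet(17/4, 8, 16/5)
obs 6: x=2 → posterior Dirichlet(17/4, 8, 21/5)
obs 7: x=0 → posterior Dirichlet(21/4, 8, 21/5)
obs 8: x=1 → posterior Dirichlet(21/4, 9, 21/5)

alpha_1=21/4, alpha_2=9, alpha_3=21/5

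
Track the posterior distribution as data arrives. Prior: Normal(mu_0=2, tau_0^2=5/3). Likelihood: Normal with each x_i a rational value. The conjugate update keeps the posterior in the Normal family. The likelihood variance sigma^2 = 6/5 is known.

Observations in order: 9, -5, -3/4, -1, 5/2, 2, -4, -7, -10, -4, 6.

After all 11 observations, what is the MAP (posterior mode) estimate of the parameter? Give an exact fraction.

-1081/1172

obs 1: x=9 → posterior Normal(261/43, 30/43)
obs 2: x=-5 → posterior Normal(2, 15/34)
obs 3: x=-3/4 → posterior Normal(469/372, 10/31)
obs 4: x=-1 → posterior Normal(369/472, 15/59)
obs 5: x=5/2 → posterior Normal(619/572, 30/143)
obs 6: x=2 → posterior Normal(39/32, 5/28)
obs 7: x=-4 → posterior Normal(419/772, 30/193)
obs 8: x=-7 → posterior Normal(-281/872, 15/109)
obs 9: x=-10 → posterior Normal(-427/324, 10/81)
obs 10: x=-4 → posterior Normal(-1681/1072, 15/134)
obs 11: x=6 → posterior Normal(-1081/1172, 30/293)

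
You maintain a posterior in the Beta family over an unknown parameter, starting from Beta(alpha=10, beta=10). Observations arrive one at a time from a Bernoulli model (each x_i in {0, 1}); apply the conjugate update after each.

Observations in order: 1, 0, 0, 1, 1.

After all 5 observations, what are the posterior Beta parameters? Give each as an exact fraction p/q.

obs 1: x=1 → posterior Beta(11, 10)
obs 2: x=0 → posterior Beta(11, 11)
obs 3: x=0 → posterior Beta(11, 12)
obs 4: x=1 → posterior Beta(12, 12)
obs 5: x=1 → posterior Beta(13, 12)

alpha=13, beta=12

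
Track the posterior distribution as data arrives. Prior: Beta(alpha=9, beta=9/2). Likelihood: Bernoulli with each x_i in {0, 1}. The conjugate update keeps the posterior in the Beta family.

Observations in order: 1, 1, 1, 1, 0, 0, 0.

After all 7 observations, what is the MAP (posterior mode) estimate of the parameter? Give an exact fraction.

obs 1: x=1 → posterior Beta(10, 9/2)
obs 2: x=1 → posterior Beta(11, 9/2)
obs 3: x=1 → posterior Beta(12, 9/2)
obs 4: x=1 → posterior Beta(13, 9/2)
obs 5: x=0 → posterior Beta(13, 11/2)
obs 6: x=0 → posterior Beta(13, 13/2)
obs 7: x=0 → posterior Beta(13, 15/2)

24/37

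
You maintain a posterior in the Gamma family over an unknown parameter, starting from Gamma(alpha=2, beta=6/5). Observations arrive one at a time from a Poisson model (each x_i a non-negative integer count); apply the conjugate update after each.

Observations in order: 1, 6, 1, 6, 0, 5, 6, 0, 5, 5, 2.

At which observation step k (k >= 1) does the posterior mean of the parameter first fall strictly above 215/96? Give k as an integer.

k = 2

obs 1: x=1 → posterior Gamma(3, 11/5)
obs 2: x=6 → posterior Gamma(9, 16/5)
obs 3: x=1 → posterior Gamma(10, 21/5)
obs 4: x=6 → posterior Gamma(16, 26/5)
obs 5: x=0 → posterior Gamma(16, 31/5)
obs 6: x=5 → posterior Gamma(21, 36/5)
obs 7: x=6 → posterior Gamma(27, 41/5)
obs 8: x=0 → posterior Gamma(27, 46/5)
obs 9: x=5 → posterior Gamma(32, 51/5)
obs 10: x=5 → posterior Gamma(37, 56/5)
obs 11: x=2 → posterior Gamma(39, 61/5)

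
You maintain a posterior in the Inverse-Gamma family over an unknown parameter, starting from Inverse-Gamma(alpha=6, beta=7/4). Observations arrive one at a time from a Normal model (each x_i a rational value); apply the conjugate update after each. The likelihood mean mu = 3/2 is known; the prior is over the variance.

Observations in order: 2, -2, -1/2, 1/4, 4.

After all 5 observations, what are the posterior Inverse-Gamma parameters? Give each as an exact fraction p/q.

obs 1: x=2 → posterior Inverse-Gamma(13/2, 15/8)
obs 2: x=-2 → posterior Inverse-Gamma(7, 8)
obs 3: x=-1/2 → posterior Inverse-Gamma(15/2, 10)
obs 4: x=1/4 → posterior Inverse-Gamma(8, 345/32)
obs 5: x=4 → posterior Inverse-Gamma(17/2, 445/32)

alpha=17/2, beta=445/32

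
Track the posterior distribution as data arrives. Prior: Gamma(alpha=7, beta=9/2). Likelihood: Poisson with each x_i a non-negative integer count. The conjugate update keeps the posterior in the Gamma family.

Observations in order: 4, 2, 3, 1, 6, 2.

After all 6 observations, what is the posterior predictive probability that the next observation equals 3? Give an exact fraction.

obs 1: x=4 → posterior Gamma(11, 11/2)
obs 2: x=2 → posterior Gamma(13, 13/2)
obs 3: x=3 → posterior Gamma(16, 15/2)
obs 4: x=1 → posterior Gamma(17, 17/2)
obs 5: x=6 → posterior Gamma(23, 19/2)
obs 6: x=2 → posterior Gamma(25, 21/2)

26588768682591747841732905529379723400/134393854047545109686936775588697536481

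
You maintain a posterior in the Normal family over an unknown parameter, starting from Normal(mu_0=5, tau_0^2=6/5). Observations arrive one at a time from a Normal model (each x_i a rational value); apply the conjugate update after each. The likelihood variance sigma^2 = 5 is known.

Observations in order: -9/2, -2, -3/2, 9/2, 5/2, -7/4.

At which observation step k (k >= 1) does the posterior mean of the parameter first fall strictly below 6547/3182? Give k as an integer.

k = 3

obs 1: x=-9/2 → posterior Normal(98/31, 30/31)
obs 2: x=-2 → posterior Normal(86/37, 30/37)
obs 3: x=-3/2 → posterior Normal(77/43, 30/43)
obs 4: x=9/2 → posterior Normal(104/49, 30/49)
obs 5: x=5/2 → posterior Normal(119/55, 6/11)
obs 6: x=-7/4 → posterior Normal(217/122, 30/61)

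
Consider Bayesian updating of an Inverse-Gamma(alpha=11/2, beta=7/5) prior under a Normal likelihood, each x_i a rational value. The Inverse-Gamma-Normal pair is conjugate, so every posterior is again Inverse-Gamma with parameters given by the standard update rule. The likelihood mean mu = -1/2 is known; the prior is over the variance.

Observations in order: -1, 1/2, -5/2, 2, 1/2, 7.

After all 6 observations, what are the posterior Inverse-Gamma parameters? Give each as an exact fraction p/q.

obs 1: x=-1 → posterior Inverse-Gamma(6, 61/40)
obs 2: x=1/2 → posterior Inverse-Gamma(13/2, 81/40)
obs 3: x=-5/2 → posterior Inverse-Gamma(7, 161/40)
obs 4: x=2 → posterior Inverse-Gamma(15/2, 143/20)
obs 5: x=1/2 → posterior Inverse-Gamma(8, 153/20)
obs 6: x=7 → posterior Inverse-Gamma(17/2, 1431/40)

alpha=17/2, beta=1431/40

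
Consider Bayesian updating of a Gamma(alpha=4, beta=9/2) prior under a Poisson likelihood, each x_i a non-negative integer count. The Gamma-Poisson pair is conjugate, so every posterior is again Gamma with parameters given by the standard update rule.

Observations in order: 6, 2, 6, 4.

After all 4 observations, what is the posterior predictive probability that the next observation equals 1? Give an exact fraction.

obs 1: x=6 → posterior Gamma(10, 11/2)
obs 2: x=2 → posterior Gamma(12, 13/2)
obs 3: x=6 → posterior Gamma(18, 15/2)
obs 4: x=4 → posterior Gamma(22, 17/2)

51680766566930532194858758316/257829627945307727248226067259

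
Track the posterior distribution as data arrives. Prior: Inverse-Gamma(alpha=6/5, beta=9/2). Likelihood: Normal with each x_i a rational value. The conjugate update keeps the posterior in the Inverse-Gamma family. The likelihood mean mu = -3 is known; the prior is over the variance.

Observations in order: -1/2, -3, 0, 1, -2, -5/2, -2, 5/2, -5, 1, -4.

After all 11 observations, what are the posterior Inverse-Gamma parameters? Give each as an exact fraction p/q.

obs 1: x=-1/2 → posterior Inverse-Gamma(17/10, 61/8)
obs 2: x=-3 → posterior Inverse-Gamma(11/5, 61/8)
obs 3: x=0 → posterior Inverse-Gamma(27/10, 97/8)
obs 4: x=1 → posterior Inverse-Gamma(16/5, 161/8)
obs 5: x=-2 → posterior Inverse-Gamma(37/10, 165/8)
obs 6: x=-5/2 → posterior Inverse-Gamma(21/5, 83/4)
obs 7: x=-2 → posterior Inverse-Gamma(47/10, 85/4)
obs 8: x=5/2 → posterior Inverse-Gamma(26/5, 291/8)
obs 9: x=-5 → posterior Inverse-Gamma(57/10, 307/8)
obs 10: x=1 → posterior Inverse-Gamma(31/5, 371/8)
obs 11: x=-4 → posterior Inverse-Gamma(67/10, 375/8)

alpha=67/10, beta=375/8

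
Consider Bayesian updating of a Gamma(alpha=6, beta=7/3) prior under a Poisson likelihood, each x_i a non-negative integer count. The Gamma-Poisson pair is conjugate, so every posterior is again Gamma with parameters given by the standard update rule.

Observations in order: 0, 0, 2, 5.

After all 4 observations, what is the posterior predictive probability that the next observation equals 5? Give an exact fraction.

obs 1: x=0 → posterior Gamma(6, 10/3)
obs 2: x=0 → posterior Gamma(6, 13/3)
obs 3: x=2 → posterior Gamma(8, 16/3)
obs 4: x=5 → posterior Gamma(13, 19/3)

15808599596115135876339/364374741057026882338816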